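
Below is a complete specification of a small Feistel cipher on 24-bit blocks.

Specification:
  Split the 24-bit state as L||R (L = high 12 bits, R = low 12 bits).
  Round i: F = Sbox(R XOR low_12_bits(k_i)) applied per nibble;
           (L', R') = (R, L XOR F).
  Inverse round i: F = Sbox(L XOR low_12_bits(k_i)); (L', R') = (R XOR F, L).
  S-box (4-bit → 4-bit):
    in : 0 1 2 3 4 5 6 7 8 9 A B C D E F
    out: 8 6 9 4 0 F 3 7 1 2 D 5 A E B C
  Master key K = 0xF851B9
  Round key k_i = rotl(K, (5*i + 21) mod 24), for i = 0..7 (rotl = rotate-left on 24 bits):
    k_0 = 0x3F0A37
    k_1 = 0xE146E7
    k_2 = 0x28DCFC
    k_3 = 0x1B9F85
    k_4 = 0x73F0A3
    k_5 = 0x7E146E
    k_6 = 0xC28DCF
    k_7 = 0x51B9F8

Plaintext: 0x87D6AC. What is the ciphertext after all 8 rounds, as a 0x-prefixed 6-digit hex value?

s_0 = plaintext = 0x87D6AC
s_1 = Round(s_0, k_0) = 0x6AC258
s_2 = Round(s_1, k_1) = 0x2586F0
s_3 = Round(s_2, k_2) = 0x6F0FD2
s_4 = Round(s_3, k_3) = 0xFD2E07
s_5 = Round(s_4, k_4) = 0xE07402
s_6 = Round(s_5, k_5) = 0x40263D
s_7 = Round(s_6, k_6) = 0x63D1CB
s_8 = Round(s_7, k_7) = 0x1CB779

0x1CB779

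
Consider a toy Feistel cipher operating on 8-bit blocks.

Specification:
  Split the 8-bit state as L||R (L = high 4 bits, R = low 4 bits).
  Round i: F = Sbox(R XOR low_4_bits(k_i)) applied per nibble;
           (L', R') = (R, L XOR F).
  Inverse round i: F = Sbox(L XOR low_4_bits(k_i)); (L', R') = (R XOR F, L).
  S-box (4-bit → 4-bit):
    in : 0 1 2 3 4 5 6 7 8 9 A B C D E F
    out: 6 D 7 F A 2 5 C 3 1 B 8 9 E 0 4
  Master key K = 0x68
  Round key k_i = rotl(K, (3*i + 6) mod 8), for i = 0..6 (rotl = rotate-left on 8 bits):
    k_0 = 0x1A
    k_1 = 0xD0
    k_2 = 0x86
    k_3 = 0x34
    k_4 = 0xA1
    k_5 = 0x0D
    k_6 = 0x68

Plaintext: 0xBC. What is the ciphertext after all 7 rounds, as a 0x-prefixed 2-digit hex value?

0x12

s_0 = plaintext = 0xBC
s_1 = Round(s_0, k_0) = 0xCE
s_2 = Round(s_1, k_1) = 0xEC
s_3 = Round(s_2, k_2) = 0xC5
s_4 = Round(s_3, k_3) = 0x51
s_5 = Round(s_4, k_4) = 0x13
s_6 = Round(s_5, k_5) = 0x31
s_7 = Round(s_6, k_6) = 0x12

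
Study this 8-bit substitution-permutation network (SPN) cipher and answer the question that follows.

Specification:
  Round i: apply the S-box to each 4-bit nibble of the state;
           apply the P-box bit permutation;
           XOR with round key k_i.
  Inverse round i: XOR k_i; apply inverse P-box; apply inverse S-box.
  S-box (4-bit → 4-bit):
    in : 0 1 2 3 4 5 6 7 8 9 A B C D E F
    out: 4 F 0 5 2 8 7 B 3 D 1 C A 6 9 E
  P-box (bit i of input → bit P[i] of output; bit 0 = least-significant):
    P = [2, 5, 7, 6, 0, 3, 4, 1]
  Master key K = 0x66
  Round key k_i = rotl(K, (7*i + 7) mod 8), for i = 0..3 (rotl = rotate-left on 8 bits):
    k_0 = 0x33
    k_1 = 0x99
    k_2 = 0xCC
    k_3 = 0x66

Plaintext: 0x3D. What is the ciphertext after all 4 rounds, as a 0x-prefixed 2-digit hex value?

s_0 = plaintext = 0x3D
s_1 = Round(s_0, k_0) = 0x82
s_2 = Round(s_1, k_1) = 0x90
s_3 = Round(s_2, k_2) = 0x5F
s_4 = Round(s_3, k_3) = 0x84

0x84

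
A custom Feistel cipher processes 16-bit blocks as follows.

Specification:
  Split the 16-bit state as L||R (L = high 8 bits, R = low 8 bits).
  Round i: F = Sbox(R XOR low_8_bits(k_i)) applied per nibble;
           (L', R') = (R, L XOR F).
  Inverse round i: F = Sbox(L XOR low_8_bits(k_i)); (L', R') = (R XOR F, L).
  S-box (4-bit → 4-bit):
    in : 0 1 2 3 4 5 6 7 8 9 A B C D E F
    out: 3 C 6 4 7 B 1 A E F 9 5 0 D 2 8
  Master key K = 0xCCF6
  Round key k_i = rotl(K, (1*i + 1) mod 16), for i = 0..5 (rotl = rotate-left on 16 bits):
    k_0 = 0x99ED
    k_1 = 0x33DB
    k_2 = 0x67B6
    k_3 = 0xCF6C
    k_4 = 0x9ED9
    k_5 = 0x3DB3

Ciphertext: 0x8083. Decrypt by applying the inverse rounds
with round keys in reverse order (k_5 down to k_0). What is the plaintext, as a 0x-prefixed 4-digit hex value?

0x0D18

s_0 = ciphertext = 0x8083
s_1 = InvRound(s_0, k_5) = 0xC780
s_2 = InvRound(s_1, k_4) = 0x42C7
s_3 = InvRound(s_2, k_3) = 0xA542
s_4 = InvRound(s_3, k_2) = 0x86A5
s_5 = InvRound(s_4, k_1) = 0x1886
s_6 = InvRound(s_5, k_0) = 0x0D18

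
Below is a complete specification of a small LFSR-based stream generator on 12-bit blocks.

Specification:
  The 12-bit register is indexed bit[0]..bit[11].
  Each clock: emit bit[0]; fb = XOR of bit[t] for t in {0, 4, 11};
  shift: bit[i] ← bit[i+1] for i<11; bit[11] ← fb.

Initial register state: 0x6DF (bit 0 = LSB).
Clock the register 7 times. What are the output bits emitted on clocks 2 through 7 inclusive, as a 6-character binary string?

reg_0 = 0x6DF
clock 1: out=1, reg = 0x36F
clock 2: out=1, reg = 0x9B7
clock 3: out=1, reg = 0xCDB
clock 4: out=1, reg = 0xE6D
clock 5: out=1, reg = 0x736
clock 6: out=0, reg = 0xB9B
clock 7: out=1, reg = 0xDCD

111101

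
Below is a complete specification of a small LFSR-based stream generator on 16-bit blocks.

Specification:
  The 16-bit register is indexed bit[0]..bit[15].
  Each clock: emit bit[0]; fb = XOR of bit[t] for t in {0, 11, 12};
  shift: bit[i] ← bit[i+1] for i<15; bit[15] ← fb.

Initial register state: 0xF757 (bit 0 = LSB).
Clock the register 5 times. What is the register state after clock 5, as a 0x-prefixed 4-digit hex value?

0x37BA

reg_0 = 0xF757
clock 1: out=1, reg = 0x7BAB
clock 2: out=1, reg = 0xBDD5
clock 3: out=1, reg = 0xDEEA
clock 4: out=0, reg = 0x6F75
clock 5: out=1, reg = 0x37BA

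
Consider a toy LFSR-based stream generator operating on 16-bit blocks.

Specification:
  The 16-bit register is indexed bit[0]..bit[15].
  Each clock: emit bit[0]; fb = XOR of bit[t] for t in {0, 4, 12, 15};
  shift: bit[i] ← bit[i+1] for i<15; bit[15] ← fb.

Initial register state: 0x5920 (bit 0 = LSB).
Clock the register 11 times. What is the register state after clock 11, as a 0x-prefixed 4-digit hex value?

0x1BAB

reg_0 = 0x5920
clock 1: out=0, reg = 0xAC90
clock 2: out=0, reg = 0x5648
clock 3: out=0, reg = 0xAB24
clock 4: out=0, reg = 0xD592
clock 5: out=0, reg = 0xEAC9
clock 6: out=1, reg = 0x7564
clock 7: out=0, reg = 0xBAB2
clock 8: out=0, reg = 0xDD59
clock 9: out=1, reg = 0x6EAC
clock 10: out=0, reg = 0x3756
clock 11: out=0, reg = 0x1BAB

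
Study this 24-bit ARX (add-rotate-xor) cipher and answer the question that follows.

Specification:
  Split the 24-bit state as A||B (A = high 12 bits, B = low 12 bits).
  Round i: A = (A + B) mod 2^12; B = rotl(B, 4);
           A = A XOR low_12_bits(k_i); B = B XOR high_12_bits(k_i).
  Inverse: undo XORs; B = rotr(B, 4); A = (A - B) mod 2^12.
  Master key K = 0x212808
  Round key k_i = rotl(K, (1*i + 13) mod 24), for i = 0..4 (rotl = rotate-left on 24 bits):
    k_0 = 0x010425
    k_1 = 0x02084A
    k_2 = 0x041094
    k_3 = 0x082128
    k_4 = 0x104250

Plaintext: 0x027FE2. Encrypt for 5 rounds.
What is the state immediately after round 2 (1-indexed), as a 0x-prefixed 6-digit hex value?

s_0 = plaintext = 0x027FE2
s_1 = Round(s_0, k_0) = 0x42CE3F
s_2 = Round(s_1, k_1) = 0xA213DE
s_3 = Round(s_2, k_2) = 0xD6BDA2
s_4 = Round(s_3, k_3) = 0xA25AAF
s_5 = Round(s_4, k_4) = 0x684BFE

0xA213DE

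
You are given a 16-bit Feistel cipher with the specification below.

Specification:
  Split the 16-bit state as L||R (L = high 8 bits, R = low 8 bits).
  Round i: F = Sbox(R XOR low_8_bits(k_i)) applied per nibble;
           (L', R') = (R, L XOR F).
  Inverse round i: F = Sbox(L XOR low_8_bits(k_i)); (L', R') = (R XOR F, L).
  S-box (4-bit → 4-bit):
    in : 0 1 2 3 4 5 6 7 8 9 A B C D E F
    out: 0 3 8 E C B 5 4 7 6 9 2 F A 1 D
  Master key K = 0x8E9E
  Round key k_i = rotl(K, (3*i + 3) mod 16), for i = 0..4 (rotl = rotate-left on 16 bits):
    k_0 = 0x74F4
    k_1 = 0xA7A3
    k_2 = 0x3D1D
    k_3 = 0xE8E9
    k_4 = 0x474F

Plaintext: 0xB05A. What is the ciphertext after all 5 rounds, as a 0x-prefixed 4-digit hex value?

0xA9D9

s_0 = plaintext = 0xB05A
s_1 = Round(s_0, k_0) = 0x5A21
s_2 = Round(s_1, k_1) = 0x2122
s_3 = Round(s_2, k_2) = 0x22CC
s_4 = Round(s_3, k_3) = 0xCCA9
s_5 = Round(s_4, k_4) = 0xA9D9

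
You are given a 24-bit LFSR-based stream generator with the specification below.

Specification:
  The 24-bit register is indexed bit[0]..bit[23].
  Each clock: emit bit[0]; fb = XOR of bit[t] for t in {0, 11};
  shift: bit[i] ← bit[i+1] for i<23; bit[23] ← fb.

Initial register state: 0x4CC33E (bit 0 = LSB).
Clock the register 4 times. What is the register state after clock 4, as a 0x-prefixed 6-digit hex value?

reg_0 = 0x4CC33E
clock 1: out=0, reg = 0x26619F
clock 2: out=1, reg = 0x9330CF
clock 3: out=1, reg = 0xC99867
clock 4: out=1, reg = 0x64CC33

0x64CC33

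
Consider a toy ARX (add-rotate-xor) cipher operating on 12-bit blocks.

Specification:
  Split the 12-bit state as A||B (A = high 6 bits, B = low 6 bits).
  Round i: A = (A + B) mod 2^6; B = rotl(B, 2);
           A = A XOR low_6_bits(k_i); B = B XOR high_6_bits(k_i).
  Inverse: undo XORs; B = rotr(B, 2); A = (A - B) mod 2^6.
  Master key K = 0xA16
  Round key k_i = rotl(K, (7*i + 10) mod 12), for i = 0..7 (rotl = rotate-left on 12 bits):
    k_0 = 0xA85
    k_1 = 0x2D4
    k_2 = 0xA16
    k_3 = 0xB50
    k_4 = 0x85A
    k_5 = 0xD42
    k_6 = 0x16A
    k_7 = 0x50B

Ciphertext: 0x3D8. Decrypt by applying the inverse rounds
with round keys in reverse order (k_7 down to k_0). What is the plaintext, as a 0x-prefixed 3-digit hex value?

0x167

s_0 = ciphertext = 0x3D8
s_1 = InvRound(s_0, k_7) = 0x043
s_2 = InvRound(s_1, k_6) = 0x2A1
s_3 = InvRound(s_2, k_5) = 0x0C5
s_4 = InvRound(s_3, k_4) = 0x409
s_5 = InvRound(s_4, k_3) = 0xDC9
s_6 = InvRound(s_5, k_2) = 0x258
s_7 = InvRound(s_6, k_1) = 0xA74
s_8 = InvRound(s_7, k_0) = 0x167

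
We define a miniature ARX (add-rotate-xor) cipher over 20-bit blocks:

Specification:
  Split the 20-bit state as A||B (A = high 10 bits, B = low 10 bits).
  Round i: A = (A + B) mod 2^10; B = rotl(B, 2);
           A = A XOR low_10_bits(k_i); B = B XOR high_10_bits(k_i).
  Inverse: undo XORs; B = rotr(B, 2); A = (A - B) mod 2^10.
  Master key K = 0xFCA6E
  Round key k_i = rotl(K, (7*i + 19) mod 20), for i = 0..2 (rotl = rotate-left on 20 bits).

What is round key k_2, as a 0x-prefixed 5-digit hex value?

K = 0xFCA6E
k_0 = rotl(K, (7*0+19) mod 20) = rotl(K, 19) = 0x7E537
k_1 = rotl(K, (7*1+19) mod 20) = rotl(K, 6) = 0x29BBF
k_2 = rotl(K, (7*2+19) mod 20) = rotl(K, 13) = 0xDDF94

0xDDF94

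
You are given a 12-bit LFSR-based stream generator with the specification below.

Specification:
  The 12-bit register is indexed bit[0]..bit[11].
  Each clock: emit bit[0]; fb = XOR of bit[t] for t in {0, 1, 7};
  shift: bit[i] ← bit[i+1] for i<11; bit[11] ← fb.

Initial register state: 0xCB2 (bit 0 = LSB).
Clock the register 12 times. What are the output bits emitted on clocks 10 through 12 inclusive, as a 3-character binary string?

011

reg_0 = 0xCB2
clock 1: out=0, reg = 0x659
clock 2: out=1, reg = 0xB2C
clock 3: out=0, reg = 0x596
clock 4: out=0, reg = 0x2CB
clock 5: out=1, reg = 0x965
clock 6: out=1, reg = 0xCB2
clock 7: out=0, reg = 0x659
clock 8: out=1, reg = 0xB2C
clock 9: out=0, reg = 0x596
clock 10: out=0, reg = 0x2CB
clock 11: out=1, reg = 0x965
clock 12: out=1, reg = 0xCB2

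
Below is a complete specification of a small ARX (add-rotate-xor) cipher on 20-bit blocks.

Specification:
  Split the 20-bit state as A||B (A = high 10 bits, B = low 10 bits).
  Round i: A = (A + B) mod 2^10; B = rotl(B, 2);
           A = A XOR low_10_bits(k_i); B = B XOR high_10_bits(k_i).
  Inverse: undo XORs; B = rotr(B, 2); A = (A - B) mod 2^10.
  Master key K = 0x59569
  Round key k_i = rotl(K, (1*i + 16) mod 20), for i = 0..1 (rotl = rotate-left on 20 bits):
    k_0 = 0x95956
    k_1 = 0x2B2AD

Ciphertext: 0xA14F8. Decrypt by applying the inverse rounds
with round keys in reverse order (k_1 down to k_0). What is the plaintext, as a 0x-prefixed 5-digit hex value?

s_0 = ciphertext = 0xA14F8
s_1 = InvRound(s_0, k_1) = 0x04C15
s_2 = InvRound(s_1, k_0) = 0x6D790

0x6D790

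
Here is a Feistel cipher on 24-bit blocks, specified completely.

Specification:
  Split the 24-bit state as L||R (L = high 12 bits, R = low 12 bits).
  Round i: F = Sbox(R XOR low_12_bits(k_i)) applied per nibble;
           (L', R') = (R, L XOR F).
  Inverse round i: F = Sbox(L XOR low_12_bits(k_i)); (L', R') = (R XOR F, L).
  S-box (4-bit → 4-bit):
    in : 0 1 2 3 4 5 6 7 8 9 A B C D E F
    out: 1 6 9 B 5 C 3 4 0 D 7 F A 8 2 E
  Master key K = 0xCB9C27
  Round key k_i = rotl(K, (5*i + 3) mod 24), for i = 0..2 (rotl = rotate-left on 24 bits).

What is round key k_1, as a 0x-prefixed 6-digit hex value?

K = 0xCB9C27
k_0 = rotl(K, (5*0+3) mod 24) = rotl(K, 3) = 0x5CE13E
k_1 = rotl(K, (5*1+3) mod 24) = rotl(K, 8) = 0x9C27CB

0x9C27CB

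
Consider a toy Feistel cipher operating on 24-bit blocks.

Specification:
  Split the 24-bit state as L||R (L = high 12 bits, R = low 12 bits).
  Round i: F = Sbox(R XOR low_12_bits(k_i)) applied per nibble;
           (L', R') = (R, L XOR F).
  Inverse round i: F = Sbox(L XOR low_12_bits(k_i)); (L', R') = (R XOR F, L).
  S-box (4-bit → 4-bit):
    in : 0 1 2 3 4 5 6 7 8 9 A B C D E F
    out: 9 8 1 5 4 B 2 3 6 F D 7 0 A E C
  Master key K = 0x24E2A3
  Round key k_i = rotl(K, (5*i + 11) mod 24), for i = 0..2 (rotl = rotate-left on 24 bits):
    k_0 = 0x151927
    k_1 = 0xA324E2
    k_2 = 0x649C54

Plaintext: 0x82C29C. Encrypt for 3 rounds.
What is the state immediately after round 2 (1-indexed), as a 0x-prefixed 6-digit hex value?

s_0 = plaintext = 0x82C29C
s_1 = Round(s_0, k_0) = 0x29CF5B
s_2 = Round(s_1, k_1) = 0xF5B5E3
s_3 = Round(s_2, k_2) = 0x5E3028

0xF5B5E3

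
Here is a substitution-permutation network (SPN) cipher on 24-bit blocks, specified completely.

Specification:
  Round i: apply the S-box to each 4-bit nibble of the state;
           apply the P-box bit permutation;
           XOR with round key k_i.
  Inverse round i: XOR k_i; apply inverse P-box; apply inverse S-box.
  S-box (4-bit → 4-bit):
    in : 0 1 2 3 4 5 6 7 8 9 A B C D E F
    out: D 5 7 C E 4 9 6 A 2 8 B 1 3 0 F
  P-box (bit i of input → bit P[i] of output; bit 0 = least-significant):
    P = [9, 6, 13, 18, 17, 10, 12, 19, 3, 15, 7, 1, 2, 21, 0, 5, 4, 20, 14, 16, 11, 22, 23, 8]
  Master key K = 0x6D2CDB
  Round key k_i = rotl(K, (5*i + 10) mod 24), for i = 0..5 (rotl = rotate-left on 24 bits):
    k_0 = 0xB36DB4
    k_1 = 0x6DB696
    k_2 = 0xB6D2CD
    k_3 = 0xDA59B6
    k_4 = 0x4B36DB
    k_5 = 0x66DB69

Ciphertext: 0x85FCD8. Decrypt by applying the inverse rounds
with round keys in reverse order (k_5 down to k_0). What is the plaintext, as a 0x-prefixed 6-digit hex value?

s_0 = ciphertext = 0x85FCD8
s_1 = InvRound(s_0, k_5) = 0x4645D1
s_2 = InvRound(s_1, k_4) = 0xA3E630
s_3 = InvRound(s_2, k_3) = 0xB8D441
s_4 = InvRound(s_3, k_2) = 0xEEC1B6
s_5 = InvRound(s_4, k_1) = 0x33AE21
s_6 = InvRound(s_5, k_0) = 0x3117EC

0x3117EC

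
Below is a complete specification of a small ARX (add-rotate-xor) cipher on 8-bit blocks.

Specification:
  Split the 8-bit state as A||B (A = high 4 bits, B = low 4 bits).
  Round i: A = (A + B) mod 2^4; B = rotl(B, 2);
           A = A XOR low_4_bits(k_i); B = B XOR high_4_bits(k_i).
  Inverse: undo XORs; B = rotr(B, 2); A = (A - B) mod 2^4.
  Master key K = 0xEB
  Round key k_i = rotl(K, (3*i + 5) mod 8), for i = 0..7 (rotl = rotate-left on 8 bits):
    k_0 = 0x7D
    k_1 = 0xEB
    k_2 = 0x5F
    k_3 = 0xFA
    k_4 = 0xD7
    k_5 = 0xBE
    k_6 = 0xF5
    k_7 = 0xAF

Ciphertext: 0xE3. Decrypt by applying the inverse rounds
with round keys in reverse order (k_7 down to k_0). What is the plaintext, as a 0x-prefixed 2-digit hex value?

0xA3

s_0 = ciphertext = 0xE3
s_1 = InvRound(s_0, k_7) = 0xB6
s_2 = InvRound(s_1, k_6) = 0x86
s_3 = InvRound(s_2, k_5) = 0xF7
s_4 = InvRound(s_3, k_4) = 0xEA
s_5 = InvRound(s_4, k_3) = 0xF5
s_6 = InvRound(s_5, k_2) = 0x00
s_7 = InvRound(s_6, k_1) = 0x0B
s_8 = InvRound(s_7, k_0) = 0xA3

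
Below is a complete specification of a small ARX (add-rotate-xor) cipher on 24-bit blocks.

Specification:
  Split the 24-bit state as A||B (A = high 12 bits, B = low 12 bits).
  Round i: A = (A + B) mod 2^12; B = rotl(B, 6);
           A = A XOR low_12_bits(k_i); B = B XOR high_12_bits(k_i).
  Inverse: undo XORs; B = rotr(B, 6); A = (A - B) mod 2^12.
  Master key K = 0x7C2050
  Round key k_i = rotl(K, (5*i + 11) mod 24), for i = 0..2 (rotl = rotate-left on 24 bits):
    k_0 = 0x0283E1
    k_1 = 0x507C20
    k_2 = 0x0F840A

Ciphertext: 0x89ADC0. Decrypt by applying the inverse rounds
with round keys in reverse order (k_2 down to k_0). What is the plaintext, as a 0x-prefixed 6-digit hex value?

0x53E133

s_0 = ciphertext = 0x89ADC0
s_1 = InvRound(s_0, k_2) = 0xE5CE34
s_2 = InvRound(s_1, k_1) = 0x590CEC
s_3 = InvRound(s_2, k_0) = 0x53E133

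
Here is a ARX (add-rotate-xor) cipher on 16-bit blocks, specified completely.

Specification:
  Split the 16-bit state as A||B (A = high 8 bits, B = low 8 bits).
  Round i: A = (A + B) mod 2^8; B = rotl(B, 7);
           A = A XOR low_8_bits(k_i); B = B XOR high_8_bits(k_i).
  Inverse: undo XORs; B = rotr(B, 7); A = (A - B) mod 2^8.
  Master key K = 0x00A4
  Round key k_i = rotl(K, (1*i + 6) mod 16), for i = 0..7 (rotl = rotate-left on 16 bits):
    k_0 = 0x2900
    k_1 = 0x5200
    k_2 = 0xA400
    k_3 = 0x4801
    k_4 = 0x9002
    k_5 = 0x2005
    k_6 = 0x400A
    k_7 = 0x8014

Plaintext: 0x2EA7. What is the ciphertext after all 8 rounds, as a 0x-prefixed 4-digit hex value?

s_0 = plaintext = 0x2EA7
s_1 = Round(s_0, k_0) = 0xD5FA
s_2 = Round(s_1, k_1) = 0xCF2F
s_3 = Round(s_2, k_2) = 0xFE33
s_4 = Round(s_3, k_3) = 0x30D1
s_5 = Round(s_4, k_4) = 0x0378
s_6 = Round(s_5, k_5) = 0x7E1C
s_7 = Round(s_6, k_6) = 0x904E
s_8 = Round(s_7, k_7) = 0xCAA7

0xCAA7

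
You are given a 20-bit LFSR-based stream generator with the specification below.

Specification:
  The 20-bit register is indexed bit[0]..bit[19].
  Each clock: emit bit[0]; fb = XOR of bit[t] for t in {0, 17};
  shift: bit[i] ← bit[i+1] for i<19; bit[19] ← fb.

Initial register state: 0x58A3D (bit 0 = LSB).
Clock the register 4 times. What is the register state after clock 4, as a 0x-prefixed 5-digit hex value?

0x758A3

reg_0 = 0x58A3D
clock 1: out=1, reg = 0xAC51E
clock 2: out=0, reg = 0xD628F
clock 3: out=1, reg = 0xEB147
clock 4: out=1, reg = 0x758A3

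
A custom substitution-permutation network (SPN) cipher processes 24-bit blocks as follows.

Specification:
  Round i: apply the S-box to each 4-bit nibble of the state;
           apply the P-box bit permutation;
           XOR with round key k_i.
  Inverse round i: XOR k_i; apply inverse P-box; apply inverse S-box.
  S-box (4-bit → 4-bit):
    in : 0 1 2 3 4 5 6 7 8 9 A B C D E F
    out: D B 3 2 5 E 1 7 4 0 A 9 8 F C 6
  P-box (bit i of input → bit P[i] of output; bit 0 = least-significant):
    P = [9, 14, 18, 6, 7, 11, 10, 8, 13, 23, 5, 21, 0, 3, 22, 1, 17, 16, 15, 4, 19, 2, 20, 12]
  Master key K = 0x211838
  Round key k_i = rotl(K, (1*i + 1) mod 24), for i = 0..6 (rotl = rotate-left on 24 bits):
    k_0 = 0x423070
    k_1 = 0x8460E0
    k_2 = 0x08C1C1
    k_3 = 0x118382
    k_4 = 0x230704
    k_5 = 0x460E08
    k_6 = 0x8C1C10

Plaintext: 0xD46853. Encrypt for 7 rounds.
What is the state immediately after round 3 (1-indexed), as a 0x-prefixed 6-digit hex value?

s_0 = plaintext = 0xD46853
s_1 = Round(s_0, k_0) = 0x58ED55
s_2 = Round(s_1, k_1) = 0x709D86
s_3 = Round(s_2, k_2) = 0xB267F5
s_4 = Round(s_3, k_3) = 0x9EFFE3
s_5 = Round(s_4, k_4) = 0xE3C23C
s_6 = Round(s_5, k_5) = 0xD7364A
s_7 = Round(s_6, k_6) = 0x97E8DC

0xB267F5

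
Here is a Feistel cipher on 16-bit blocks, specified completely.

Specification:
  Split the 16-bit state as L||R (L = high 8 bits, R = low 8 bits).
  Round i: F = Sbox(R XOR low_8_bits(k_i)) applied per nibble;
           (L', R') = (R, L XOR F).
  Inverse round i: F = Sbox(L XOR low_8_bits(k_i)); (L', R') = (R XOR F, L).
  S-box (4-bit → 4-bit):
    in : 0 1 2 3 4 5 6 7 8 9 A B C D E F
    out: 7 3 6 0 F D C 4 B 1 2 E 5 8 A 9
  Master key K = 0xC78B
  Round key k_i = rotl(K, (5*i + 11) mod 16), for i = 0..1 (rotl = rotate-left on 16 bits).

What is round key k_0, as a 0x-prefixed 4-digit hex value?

0x5E3C

K = 0xC78B
k_0 = rotl(K, (5*0+11) mod 16) = rotl(K, 11) = 0x5E3C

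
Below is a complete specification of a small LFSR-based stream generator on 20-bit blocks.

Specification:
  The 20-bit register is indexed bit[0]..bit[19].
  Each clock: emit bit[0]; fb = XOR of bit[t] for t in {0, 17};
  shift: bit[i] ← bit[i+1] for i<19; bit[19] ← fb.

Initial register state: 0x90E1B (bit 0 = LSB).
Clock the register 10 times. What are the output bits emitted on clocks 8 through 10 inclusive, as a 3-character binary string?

001

reg_0 = 0x90E1B
clock 1: out=1, reg = 0xC870D
clock 2: out=1, reg = 0xE4386
clock 3: out=0, reg = 0xF21C3
clock 4: out=1, reg = 0x790E1
clock 5: out=1, reg = 0x3C870
clock 6: out=0, reg = 0x9E438
clock 7: out=0, reg = 0x4F21C
clock 8: out=0, reg = 0x2790E
clock 9: out=0, reg = 0x93C87
clock 10: out=1, reg = 0xC9E43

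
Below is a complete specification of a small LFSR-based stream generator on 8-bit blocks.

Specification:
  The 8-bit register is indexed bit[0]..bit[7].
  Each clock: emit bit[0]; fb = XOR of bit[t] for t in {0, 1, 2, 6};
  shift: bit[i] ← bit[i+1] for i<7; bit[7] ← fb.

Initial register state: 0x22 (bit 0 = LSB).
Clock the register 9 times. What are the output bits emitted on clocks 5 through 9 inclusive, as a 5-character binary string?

01001

reg_0 = 0x22
clock 1: out=0, reg = 0x91
clock 2: out=1, reg = 0xC8
clock 3: out=0, reg = 0xE4
clock 4: out=0, reg = 0x72
clock 5: out=0, reg = 0x39
clock 6: out=1, reg = 0x9C
clock 7: out=0, reg = 0xCE
clock 8: out=0, reg = 0xE7
clock 9: out=1, reg = 0x73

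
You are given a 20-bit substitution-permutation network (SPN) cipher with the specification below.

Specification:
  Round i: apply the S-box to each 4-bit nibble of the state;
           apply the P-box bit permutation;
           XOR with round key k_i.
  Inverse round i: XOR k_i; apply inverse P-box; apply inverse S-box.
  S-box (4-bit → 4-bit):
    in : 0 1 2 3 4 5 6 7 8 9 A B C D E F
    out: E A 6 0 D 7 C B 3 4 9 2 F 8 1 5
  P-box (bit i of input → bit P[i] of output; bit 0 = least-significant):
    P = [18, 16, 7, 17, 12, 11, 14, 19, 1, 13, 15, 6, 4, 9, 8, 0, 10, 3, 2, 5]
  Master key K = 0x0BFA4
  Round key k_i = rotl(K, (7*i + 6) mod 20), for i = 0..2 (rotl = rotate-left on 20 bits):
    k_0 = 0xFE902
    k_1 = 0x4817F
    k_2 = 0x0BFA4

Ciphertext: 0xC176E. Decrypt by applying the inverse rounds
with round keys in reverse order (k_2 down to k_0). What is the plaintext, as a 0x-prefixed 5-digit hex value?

0x64158

s_0 = ciphertext = 0xC176E
s_1 = InvRound(s_0, k_2) = 0xB3C1F
s_2 = InvRound(s_1, k_1) = 0xA9077
s_3 = InvRound(s_2, k_0) = 0x64158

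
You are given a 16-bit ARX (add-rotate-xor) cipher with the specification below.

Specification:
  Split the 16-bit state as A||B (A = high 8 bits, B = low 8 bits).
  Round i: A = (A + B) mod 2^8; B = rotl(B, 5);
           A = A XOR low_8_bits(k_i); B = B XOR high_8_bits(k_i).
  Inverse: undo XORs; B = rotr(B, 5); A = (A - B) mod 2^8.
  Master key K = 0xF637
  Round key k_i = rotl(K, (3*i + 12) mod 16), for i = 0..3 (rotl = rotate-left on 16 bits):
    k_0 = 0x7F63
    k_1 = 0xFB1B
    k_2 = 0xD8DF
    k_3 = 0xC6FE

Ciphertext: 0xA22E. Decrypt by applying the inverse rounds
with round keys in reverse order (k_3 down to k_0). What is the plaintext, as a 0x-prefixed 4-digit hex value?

0xC43A

s_0 = ciphertext = 0xA22E
s_1 = InvRound(s_0, k_3) = 0x1547
s_2 = InvRound(s_1, k_2) = 0xCEFC
s_3 = InvRound(s_2, k_1) = 0x9D38
s_4 = InvRound(s_3, k_0) = 0xC43A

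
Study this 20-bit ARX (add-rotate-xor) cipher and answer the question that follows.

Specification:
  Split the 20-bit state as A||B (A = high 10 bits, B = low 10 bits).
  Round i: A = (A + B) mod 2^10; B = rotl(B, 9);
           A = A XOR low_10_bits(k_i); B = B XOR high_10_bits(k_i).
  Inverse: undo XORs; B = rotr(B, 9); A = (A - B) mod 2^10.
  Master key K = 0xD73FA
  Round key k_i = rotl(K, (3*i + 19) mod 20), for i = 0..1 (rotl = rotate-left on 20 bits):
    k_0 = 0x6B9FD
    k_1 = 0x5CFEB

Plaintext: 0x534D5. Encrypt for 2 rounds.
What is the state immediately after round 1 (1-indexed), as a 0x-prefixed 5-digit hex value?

s_0 = plaintext = 0x534D5
s_1 = Round(s_0, k_0) = 0xF7FC4
s_2 = Round(s_1, k_1) = 0x12091

0xF7FC4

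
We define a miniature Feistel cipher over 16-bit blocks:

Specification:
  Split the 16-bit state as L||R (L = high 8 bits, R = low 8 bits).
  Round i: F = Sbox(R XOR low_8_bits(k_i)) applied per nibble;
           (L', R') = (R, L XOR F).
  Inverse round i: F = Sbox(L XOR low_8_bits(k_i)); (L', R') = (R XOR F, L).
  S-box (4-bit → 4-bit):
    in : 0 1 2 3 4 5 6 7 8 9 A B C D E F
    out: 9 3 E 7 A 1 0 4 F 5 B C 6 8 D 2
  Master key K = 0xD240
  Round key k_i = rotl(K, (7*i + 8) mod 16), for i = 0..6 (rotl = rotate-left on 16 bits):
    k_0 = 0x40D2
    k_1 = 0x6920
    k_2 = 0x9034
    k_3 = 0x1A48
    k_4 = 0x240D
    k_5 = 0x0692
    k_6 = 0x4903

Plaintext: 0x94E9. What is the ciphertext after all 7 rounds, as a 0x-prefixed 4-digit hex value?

0x2138

s_0 = plaintext = 0x94E9
s_1 = Round(s_0, k_0) = 0xE9E8
s_2 = Round(s_1, k_1) = 0xE886
s_3 = Round(s_2, k_2) = 0x8626
s_4 = Round(s_3, k_3) = 0x268B
s_5 = Round(s_4, k_4) = 0x8BD6
s_6 = Round(s_5, k_5) = 0xD621
s_7 = Round(s_6, k_6) = 0x2138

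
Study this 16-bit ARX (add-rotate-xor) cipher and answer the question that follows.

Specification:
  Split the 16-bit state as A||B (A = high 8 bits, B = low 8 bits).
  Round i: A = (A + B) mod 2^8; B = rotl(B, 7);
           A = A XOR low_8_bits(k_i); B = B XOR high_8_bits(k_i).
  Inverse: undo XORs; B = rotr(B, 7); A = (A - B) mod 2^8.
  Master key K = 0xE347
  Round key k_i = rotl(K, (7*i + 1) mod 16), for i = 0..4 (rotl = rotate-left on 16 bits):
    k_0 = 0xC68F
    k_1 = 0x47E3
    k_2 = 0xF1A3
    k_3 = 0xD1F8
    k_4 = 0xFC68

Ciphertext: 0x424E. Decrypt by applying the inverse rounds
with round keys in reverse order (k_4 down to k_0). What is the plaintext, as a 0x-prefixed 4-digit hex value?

s_0 = ciphertext = 0x424E
s_1 = InvRound(s_0, k_4) = 0xC565
s_2 = InvRound(s_1, k_3) = 0xD469
s_3 = InvRound(s_2, k_2) = 0x4631
s_4 = InvRound(s_3, k_1) = 0xB9EC
s_5 = InvRound(s_4, k_0) = 0xE254

0xE254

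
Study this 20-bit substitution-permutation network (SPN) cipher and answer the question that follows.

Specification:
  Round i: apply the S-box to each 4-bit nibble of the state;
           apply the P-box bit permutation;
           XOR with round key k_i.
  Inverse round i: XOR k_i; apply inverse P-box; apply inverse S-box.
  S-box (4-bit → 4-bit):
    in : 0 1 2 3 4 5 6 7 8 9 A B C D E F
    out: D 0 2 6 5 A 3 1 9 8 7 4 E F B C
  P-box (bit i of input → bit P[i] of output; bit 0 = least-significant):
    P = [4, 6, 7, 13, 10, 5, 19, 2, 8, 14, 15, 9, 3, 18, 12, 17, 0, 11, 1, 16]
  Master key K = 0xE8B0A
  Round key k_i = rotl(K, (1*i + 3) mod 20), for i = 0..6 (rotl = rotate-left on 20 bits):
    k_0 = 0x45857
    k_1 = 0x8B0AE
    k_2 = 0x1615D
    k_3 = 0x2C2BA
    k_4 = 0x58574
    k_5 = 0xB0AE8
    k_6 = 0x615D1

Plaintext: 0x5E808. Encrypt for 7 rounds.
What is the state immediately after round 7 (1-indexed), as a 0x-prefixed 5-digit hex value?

s_0 = plaintext = 0x5E808
s_1 = Round(s_0, k_0) = 0xB774B
s_2 = Round(s_1, k_1) = 0x0B524
s_3 = Round(s_2, k_2) = 0x033EE
s_4 = Round(s_3, k_3) = 0x736CD
s_5 = Round(s_4, k_4) = 0x9F481
s_6 = Round(s_5, k_5) = 0x89FEC
s_7 = Round(s_6, k_6) = 0x5B334

0x5B334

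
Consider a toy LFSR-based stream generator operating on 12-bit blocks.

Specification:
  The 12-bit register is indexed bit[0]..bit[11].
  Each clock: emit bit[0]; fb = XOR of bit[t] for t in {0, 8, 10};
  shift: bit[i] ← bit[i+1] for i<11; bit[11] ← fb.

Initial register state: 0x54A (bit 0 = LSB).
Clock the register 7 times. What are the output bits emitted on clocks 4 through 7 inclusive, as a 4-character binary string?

reg_0 = 0x54A
clock 1: out=0, reg = 0x2A5
clock 2: out=1, reg = 0x952
clock 3: out=0, reg = 0xCA9
clock 4: out=1, reg = 0x654
clock 5: out=0, reg = 0xB2A
clock 6: out=0, reg = 0xD95
clock 7: out=1, reg = 0xECA

1001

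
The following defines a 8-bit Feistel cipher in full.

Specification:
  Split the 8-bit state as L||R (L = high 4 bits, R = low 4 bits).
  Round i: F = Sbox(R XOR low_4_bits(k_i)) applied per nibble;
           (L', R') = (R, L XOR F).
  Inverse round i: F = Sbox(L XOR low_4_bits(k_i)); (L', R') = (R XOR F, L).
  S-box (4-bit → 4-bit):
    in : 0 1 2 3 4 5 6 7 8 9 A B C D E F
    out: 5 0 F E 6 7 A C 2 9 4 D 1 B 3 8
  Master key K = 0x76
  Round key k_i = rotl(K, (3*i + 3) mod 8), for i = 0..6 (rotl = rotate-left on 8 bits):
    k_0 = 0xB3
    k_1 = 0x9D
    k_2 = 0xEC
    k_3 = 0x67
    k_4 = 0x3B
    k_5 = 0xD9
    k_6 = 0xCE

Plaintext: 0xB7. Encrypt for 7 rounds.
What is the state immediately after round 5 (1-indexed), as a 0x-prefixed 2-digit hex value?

0xBB

s_0 = plaintext = 0xB7
s_1 = Round(s_0, k_0) = 0x7D
s_2 = Round(s_1, k_1) = 0xD2
s_3 = Round(s_2, k_2) = 0x2E
s_4 = Round(s_3, k_3) = 0xEB
s_5 = Round(s_4, k_4) = 0xBB
s_6 = Round(s_5, k_5) = 0xB4
s_7 = Round(s_6, k_6) = 0x4F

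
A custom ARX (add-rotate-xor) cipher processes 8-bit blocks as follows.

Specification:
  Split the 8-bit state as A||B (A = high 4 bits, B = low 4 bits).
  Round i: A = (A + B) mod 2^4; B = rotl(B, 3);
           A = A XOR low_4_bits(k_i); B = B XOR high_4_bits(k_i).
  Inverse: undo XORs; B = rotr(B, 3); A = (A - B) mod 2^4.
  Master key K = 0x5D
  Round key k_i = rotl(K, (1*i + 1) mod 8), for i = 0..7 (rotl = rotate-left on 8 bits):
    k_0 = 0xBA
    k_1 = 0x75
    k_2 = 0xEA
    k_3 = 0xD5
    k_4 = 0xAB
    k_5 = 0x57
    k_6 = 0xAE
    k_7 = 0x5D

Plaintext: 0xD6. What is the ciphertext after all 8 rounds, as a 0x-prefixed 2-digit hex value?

s_0 = plaintext = 0xD6
s_1 = Round(s_0, k_0) = 0x98
s_2 = Round(s_1, k_1) = 0x43
s_3 = Round(s_2, k_2) = 0xD7
s_4 = Round(s_3, k_3) = 0x16
s_5 = Round(s_4, k_4) = 0xC9
s_6 = Round(s_5, k_5) = 0x29
s_7 = Round(s_6, k_6) = 0x56
s_8 = Round(s_7, k_7) = 0x66

0x66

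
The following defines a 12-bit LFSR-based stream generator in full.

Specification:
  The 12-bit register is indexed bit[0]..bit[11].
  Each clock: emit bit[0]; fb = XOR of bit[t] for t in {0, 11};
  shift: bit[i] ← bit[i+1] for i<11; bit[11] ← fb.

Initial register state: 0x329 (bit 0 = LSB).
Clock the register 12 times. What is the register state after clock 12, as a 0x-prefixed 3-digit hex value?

reg_0 = 0x329
clock 1: out=1, reg = 0x994
clock 2: out=0, reg = 0xCCA
clock 3: out=0, reg = 0xE65
clock 4: out=1, reg = 0x732
clock 5: out=0, reg = 0x399
clock 6: out=1, reg = 0x9CC
clock 7: out=0, reg = 0xCE6
clock 8: out=0, reg = 0xE73
clock 9: out=1, reg = 0x739
clock 10: out=1, reg = 0xB9C
clock 11: out=0, reg = 0xDCE
clock 12: out=0, reg = 0xEE7

0xEE7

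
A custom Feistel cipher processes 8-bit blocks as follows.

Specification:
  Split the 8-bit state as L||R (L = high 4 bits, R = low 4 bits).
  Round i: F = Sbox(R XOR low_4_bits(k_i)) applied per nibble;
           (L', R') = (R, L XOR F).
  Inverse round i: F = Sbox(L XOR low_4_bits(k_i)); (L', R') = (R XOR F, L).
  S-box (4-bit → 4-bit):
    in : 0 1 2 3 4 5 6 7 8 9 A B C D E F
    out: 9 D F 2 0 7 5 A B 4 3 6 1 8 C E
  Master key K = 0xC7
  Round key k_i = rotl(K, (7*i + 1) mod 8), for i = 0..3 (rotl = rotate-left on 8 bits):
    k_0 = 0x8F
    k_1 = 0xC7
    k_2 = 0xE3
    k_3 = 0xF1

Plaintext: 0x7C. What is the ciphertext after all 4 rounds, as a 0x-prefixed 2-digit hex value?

0xCB

s_0 = plaintext = 0x7C
s_1 = Round(s_0, k_0) = 0xC5
s_2 = Round(s_1, k_1) = 0x53
s_3 = Round(s_2, k_2) = 0x3C
s_4 = Round(s_3, k_3) = 0xCB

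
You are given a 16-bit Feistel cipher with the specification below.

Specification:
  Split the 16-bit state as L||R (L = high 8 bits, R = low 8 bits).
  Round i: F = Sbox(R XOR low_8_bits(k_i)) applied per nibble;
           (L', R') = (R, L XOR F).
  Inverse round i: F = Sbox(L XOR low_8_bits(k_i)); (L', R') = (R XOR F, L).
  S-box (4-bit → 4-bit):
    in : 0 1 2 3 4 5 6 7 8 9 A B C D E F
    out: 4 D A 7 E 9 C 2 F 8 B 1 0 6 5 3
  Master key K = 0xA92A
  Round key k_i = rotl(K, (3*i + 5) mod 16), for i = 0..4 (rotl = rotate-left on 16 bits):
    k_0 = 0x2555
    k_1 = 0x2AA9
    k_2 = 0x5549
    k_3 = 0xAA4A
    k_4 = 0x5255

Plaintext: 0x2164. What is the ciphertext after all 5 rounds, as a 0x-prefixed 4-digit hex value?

0x52C0

s_0 = plaintext = 0x2164
s_1 = Round(s_0, k_0) = 0x645C
s_2 = Round(s_1, k_1) = 0x5C5D
s_3 = Round(s_2, k_2) = 0x5D82
s_4 = Round(s_3, k_3) = 0x8252
s_5 = Round(s_4, k_4) = 0x52C0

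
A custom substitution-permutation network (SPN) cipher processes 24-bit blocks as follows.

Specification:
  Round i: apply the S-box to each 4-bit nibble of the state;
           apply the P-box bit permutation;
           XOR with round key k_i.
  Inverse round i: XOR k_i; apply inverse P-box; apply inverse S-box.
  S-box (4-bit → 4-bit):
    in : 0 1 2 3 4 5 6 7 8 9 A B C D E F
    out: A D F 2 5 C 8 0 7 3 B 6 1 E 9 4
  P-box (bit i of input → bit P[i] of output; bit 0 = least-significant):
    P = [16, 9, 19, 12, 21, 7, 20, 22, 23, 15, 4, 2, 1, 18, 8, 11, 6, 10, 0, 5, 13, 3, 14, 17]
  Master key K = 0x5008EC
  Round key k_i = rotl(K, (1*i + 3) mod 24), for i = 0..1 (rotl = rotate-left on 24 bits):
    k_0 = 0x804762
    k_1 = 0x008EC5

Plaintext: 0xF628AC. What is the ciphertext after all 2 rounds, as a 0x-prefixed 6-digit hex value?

0xD69D62

s_0 = plaintext = 0xF628AC
s_1 = Round(s_0, k_0) = 0x658ED0
s_2 = Round(s_1, k_1) = 0xD69D62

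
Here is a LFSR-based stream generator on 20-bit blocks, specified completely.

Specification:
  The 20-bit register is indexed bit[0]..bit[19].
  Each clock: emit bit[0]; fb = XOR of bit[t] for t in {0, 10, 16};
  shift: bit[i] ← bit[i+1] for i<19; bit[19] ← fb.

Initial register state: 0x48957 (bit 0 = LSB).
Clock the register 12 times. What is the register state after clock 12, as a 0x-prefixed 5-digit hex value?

reg_0 = 0x48957
clock 1: out=1, reg = 0xA44AB
clock 2: out=1, reg = 0x52255
clock 3: out=1, reg = 0x2912A
clock 4: out=0, reg = 0x14895
clock 5: out=1, reg = 0x0A44A
clock 6: out=0, reg = 0x85225
clock 7: out=1, reg = 0xC2912
clock 8: out=0, reg = 0x61489
clock 9: out=1, reg = 0x30A44
clock 10: out=0, reg = 0x98522
clock 11: out=0, reg = 0x4C291
clock 12: out=1, reg = 0xA6148

0xA6148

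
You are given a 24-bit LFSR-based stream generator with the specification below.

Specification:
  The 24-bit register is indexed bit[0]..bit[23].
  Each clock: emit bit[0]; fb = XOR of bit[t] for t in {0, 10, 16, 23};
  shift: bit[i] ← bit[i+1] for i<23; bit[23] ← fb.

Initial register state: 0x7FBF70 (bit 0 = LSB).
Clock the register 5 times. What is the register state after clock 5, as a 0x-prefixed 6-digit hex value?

0x03FDFB

reg_0 = 0x7FBF70
clock 1: out=0, reg = 0x3FDFB8
clock 2: out=0, reg = 0x1FEFDC
clock 3: out=0, reg = 0x0FF7EE
clock 4: out=0, reg = 0x07FBF7
clock 5: out=1, reg = 0x03FDFB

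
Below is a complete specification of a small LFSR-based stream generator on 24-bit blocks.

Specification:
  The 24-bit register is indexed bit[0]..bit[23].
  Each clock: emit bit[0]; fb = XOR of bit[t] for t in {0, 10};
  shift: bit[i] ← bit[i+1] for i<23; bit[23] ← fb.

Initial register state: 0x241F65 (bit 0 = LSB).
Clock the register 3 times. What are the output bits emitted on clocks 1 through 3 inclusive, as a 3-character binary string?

reg_0 = 0x241F65
clock 1: out=1, reg = 0x120FB2
clock 2: out=0, reg = 0x8907D9
clock 3: out=1, reg = 0x4483EC

101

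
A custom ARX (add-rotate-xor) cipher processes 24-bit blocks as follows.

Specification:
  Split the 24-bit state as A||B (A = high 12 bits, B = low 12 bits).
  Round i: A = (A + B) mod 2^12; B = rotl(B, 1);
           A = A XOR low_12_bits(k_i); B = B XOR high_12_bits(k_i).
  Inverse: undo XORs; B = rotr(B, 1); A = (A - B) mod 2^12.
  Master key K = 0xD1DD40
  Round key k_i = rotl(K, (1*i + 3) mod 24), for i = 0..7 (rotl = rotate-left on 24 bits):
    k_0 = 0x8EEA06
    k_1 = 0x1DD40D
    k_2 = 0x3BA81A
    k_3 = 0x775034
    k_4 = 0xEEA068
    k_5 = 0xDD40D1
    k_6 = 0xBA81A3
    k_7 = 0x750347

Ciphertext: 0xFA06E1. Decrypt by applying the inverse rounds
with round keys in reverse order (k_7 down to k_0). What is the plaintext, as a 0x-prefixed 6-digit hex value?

0xDE3F46

s_0 = ciphertext = 0xFA06E1
s_1 = InvRound(s_0, k_7) = 0x40F8D8
s_2 = InvRound(s_1, k_6) = 0x3F41B8
s_3 = InvRound(s_2, k_5) = 0xCEF636
s_4 = InvRound(s_3, k_4) = 0x81946E
s_5 = InvRound(s_4, k_3) = 0xEA098D
s_6 = InvRound(s_5, k_2) = 0x99FD1B
s_7 = InvRound(s_6, k_1) = 0x72F663
s_8 = InvRound(s_7, k_0) = 0xDE3F46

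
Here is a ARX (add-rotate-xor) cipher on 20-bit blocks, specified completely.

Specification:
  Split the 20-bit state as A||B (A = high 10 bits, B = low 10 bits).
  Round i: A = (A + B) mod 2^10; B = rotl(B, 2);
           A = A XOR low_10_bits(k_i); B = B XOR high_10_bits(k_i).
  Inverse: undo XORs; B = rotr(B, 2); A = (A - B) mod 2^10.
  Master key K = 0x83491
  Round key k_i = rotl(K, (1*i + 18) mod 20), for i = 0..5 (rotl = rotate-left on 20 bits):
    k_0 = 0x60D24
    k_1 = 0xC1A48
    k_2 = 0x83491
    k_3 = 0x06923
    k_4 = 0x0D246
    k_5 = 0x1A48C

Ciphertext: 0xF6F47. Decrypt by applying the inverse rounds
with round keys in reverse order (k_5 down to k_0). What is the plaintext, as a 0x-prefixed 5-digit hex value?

s_0 = ciphertext = 0xF6F47
s_1 = InvRound(s_0, k_5) = 0x232CB
s_2 = InvRound(s_1, k_4) = 0xC2FBF
s_3 = InvRound(s_2, k_3) = 0x0FDE9
s_4 = InvRound(s_3, k_2) = 0xED4F9
s_5 = InvRound(s_4, k_1) = 0x7FBFF
s_6 = InvRound(s_5, k_0) = 0x0EC9F

0x0EC9F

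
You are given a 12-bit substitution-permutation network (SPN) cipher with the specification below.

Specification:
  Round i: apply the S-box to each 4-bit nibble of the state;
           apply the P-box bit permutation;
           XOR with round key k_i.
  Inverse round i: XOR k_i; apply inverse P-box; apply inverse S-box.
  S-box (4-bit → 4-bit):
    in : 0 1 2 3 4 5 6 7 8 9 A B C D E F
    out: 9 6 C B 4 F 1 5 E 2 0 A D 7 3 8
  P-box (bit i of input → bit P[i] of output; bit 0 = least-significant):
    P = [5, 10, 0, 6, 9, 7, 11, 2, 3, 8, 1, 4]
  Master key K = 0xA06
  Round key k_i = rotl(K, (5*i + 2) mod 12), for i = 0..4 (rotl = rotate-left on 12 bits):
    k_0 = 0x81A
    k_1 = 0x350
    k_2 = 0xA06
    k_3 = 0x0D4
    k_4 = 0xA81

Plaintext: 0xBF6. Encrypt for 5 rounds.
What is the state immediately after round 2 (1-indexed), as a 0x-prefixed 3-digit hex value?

0xE74

s_0 = plaintext = 0xBF6
s_1 = Round(s_0, k_0) = 0x92E
s_2 = Round(s_1, k_1) = 0xE74
s_3 = Round(s_2, k_2) = 0x10F
s_4 = Round(s_3, k_3) = 0x392
s_5 = Round(s_4, k_4) = 0xB58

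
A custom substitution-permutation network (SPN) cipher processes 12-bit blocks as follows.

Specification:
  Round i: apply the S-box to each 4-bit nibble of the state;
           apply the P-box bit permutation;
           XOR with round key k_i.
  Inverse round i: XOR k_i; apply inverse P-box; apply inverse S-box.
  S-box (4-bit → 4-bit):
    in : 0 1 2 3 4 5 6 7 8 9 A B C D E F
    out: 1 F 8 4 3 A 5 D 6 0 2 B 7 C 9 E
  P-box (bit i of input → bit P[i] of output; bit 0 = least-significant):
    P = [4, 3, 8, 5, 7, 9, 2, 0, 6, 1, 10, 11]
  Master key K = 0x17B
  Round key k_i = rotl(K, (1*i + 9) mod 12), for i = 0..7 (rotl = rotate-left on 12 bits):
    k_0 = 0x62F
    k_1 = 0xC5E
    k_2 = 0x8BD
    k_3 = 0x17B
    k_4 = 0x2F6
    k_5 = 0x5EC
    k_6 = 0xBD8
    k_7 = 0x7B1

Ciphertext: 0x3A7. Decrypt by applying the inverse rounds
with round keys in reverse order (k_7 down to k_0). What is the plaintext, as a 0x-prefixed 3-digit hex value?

s_0 = ciphertext = 0x3A7
s_1 = InvRound(s_0, k_7) = 0x830
s_2 = InvRound(s_1, k_6) = 0x04F
s_3 = InvRound(s_2, k_5) = 0x8ED
s_4 = InvRound(s_3, k_4) = 0x554
s_5 = InvRound(s_4, k_3) = 0x8D5
s_6 = InvRound(s_5, k_2) = 0x095
s_7 = InvRound(s_6, k_1) = 0x1EA
s_8 = InvRound(s_7, k_0) = 0x613

0x613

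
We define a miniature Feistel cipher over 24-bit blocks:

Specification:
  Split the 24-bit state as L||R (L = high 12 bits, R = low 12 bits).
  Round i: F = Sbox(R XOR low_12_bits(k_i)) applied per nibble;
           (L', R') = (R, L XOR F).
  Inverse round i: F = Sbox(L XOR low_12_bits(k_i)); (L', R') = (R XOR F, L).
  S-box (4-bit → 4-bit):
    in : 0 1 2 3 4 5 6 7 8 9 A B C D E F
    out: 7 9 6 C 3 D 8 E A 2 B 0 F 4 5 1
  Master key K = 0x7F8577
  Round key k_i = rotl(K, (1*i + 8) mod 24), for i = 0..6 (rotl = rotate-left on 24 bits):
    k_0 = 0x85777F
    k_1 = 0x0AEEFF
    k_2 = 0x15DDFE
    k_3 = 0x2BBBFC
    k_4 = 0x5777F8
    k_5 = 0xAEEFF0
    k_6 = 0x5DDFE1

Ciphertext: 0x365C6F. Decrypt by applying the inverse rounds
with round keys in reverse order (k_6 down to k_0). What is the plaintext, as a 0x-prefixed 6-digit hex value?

0xEDD2D9

s_0 = ciphertext = 0x365C6F
s_1 = InvRound(s_0, k_6) = 0x3CC365
s_2 = InvRound(s_1, k_5) = 0xCAA3CC
s_3 = InvRound(s_2, k_4) = 0x31ACAA
s_4 = InvRound(s_3, k_3) = 0x6F231A
s_5 = InvRound(s_4, k_2) = 0x3656F2
s_6 = InvRound(s_5, k_1) = 0x2D9365
s_7 = InvRound(s_6, k_0) = 0xEDD2D9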